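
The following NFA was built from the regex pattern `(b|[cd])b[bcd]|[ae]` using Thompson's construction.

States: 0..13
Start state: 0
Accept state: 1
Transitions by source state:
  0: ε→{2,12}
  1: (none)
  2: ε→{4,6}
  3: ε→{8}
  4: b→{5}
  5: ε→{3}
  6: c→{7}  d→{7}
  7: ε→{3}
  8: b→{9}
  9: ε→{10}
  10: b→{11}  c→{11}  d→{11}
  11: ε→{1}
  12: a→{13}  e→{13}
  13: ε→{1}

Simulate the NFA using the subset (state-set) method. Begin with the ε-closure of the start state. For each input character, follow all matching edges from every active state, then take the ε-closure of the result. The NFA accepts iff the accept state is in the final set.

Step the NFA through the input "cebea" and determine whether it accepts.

Answer: REJECT

Trace:
S₀ = ε-closure({0}) = {0,2,4,6,12}
'c' @ 1: {3,7,8}
'e' @ 2: {}  — no active states
rest 'bea' ignored (set empty)
end set {} — state 1 not in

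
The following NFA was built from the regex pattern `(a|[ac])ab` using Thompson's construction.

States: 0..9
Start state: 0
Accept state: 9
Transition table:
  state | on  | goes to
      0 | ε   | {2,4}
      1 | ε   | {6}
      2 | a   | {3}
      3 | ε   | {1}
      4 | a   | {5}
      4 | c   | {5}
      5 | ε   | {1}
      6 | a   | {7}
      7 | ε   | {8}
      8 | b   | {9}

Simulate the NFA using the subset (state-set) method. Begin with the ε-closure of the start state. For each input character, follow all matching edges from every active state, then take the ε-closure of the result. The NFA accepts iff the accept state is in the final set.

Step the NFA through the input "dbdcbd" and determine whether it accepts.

S₀ = ε-closure({0}) = {0,2,4}
'd' @ 1: {}  — dead — no transitions
rest 'bdcbd' ignored (set empty)
end set {} — state 9 not in

Answer: REJECT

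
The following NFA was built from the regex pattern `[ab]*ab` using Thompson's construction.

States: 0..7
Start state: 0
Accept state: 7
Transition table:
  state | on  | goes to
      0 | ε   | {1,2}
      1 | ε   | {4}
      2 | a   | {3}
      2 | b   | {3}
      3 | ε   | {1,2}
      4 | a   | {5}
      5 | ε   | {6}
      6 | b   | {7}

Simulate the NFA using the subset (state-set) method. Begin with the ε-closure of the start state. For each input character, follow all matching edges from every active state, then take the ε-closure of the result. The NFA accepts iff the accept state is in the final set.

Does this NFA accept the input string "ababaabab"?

start: ε-closure({0}) = {0,1,2,4}
'a' @ 1: {1,2,3,4,5,6}
'b' @ 2: {1,2,3,4,7}  [accepting]
'a' @ 3: {1,2,3,4,5,6}
'b' @ 4: {1,2,3,4,7}  [accepting]
'a' @ 5: {1,2,3,4,5,6}
'a' @ 6: {1,2,3,4,5,6}
'b' @ 7: {1,2,3,4,7}  [accepting]
'a' @ 8: {1,2,3,4,5,6}
'b' @ 9: {1,2,3,4,7}  [accepting]
end set {1,2,3,4,7} — state 7 in

Answer: ACCEPT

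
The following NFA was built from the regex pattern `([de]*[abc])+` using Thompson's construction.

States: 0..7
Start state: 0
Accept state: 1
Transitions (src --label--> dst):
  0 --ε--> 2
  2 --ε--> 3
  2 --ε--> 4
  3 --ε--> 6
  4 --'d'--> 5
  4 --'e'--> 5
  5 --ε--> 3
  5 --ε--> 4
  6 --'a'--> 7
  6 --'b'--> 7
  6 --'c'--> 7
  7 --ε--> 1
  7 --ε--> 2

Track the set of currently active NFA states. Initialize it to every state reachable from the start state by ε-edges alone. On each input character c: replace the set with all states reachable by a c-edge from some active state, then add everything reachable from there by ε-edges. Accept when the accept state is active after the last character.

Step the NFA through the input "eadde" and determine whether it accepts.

initial (ε-close {0}): {0,2,3,4,6}
'e' @ 1: {3,4,5,6}
'a' @ 2: {1,2,3,4,6,7}  ✓accept
'd' @ 3: {3,4,5,6}
'd' @ 4: {3,4,5,6}
'e' @ 5: {3,4,5,6}
end set {3,4,5,6} — state 1 not in

Answer: REJECT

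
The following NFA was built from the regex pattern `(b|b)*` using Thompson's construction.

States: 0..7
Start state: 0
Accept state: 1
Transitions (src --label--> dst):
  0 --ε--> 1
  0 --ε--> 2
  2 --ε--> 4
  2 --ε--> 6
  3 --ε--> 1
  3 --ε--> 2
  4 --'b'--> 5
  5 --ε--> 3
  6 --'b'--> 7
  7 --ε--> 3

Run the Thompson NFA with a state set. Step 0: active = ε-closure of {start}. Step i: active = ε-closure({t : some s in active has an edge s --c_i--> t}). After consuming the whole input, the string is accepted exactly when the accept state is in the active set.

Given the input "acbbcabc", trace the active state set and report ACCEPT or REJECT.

S₀ = ε-closure({0}) = {0,1,2,4,6}
'a' @ 1: {}  — state set empty
rest 'cbbcabc' ignored (set empty)
final: {}; accept 1 not in set

Answer: REJECT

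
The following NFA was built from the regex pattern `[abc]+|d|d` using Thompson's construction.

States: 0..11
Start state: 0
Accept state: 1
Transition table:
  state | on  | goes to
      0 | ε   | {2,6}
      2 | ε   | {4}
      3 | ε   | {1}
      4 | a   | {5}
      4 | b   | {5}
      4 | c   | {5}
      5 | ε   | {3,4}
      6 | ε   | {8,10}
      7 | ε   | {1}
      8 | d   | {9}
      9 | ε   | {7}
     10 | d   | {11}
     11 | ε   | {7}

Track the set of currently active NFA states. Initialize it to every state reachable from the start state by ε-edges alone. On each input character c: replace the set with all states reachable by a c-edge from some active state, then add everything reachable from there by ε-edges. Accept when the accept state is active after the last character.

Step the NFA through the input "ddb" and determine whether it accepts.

Answer: REJECT

Trace:
initial (ε-close {0}): {0,2,4,6,8,10}
'd' @ 1: {1,7,9,11}  [accepting]
'd' @ 2: {}  — no active states
rest 'b' ignored (set empty)
end set {} — state 1 not in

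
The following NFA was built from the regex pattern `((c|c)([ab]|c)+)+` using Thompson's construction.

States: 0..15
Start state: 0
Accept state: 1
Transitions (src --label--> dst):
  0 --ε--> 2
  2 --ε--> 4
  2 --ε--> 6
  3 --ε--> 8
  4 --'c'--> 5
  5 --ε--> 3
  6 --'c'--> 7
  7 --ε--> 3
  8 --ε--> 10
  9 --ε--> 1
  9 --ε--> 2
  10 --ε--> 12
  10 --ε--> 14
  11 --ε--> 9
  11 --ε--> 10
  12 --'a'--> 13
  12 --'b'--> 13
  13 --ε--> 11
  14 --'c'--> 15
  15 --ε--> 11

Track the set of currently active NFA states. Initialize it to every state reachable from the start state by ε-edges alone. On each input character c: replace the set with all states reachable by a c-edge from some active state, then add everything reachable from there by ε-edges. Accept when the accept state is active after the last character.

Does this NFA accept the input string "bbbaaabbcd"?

Answer: REJECT

Steps:
S₀ = ε-closure({0}) = {0,2,4,6}
'b' @ 1: {}  — dead — no transitions
rest 'bbaaabbcd' ignored (set empty)
end set {} — state 1 not in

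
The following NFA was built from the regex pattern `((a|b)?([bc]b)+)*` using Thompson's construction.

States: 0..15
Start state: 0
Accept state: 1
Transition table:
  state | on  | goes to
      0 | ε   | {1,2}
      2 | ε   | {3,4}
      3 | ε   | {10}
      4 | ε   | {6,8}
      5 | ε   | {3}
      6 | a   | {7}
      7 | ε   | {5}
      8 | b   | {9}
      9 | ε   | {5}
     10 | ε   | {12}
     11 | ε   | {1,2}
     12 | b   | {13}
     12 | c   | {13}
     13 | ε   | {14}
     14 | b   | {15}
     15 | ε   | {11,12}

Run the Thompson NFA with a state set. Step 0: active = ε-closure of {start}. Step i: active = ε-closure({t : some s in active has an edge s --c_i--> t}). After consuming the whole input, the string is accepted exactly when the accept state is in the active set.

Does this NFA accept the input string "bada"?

Answer: REJECT

Steps:
S₀ = ε-closure({0}) = {0,1,2,3,4,6,8,10,12}
'b' @ 1: {3,5,9,10,12,13,14}
'a' @ 2: {}  — dead — no transitions
rest 'da' ignored (set empty)
after full input: {}  (accept=1 not in)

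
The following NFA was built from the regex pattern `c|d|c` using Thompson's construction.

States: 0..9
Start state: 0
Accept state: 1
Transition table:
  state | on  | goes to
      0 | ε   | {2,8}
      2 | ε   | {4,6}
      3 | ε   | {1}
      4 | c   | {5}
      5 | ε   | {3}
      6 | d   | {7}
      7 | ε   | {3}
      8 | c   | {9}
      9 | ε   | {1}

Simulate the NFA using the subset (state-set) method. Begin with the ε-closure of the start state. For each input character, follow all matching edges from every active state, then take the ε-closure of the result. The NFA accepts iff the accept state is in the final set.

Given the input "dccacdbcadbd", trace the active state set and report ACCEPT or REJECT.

S₀ = ε-closure({0}) = {0,2,4,6,8}
'd' @ 1: {1,3,7}  (accept∈set)
'c' @ 2: {}  — no active states
rest 'cacdbcadbd' ignored (set empty)
after full input: {}  (accept=1 not in)

Answer: REJECT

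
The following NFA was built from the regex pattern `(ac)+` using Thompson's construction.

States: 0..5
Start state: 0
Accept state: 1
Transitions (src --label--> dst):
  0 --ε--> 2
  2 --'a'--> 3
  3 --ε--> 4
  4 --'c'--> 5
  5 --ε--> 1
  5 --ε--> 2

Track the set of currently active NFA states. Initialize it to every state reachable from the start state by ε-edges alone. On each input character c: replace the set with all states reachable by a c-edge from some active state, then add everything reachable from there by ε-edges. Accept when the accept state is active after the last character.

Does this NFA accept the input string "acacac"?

initial (ε-close {0}): {0,2}
'a' @ 1: {3,4}
'c' @ 2: {1,2,5}  (accept∈set)
'a' @ 3: {3,4}
'c' @ 4: {1,2,5}  (accept∈set)
'a' @ 5: {3,4}
'c' @ 6: {1,2,5}  (accept∈set)
end set {1,2,5} — state 1 in

Answer: ACCEPT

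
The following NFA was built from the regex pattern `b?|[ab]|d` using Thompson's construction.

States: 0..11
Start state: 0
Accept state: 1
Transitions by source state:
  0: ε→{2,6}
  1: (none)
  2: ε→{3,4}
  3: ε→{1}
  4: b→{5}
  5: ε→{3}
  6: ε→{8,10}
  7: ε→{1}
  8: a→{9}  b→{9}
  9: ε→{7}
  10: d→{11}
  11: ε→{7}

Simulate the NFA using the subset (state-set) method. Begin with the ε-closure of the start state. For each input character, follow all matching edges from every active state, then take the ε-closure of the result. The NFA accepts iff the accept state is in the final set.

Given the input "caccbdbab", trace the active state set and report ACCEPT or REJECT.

initial (ε-close {0}): {0,1,2,3,4,6,8,10}
'c' @ 1: {}  — state set empty
rest 'accbdbab' ignored (set empty)
after full input: {}  (accept=1 not in)

Answer: REJECT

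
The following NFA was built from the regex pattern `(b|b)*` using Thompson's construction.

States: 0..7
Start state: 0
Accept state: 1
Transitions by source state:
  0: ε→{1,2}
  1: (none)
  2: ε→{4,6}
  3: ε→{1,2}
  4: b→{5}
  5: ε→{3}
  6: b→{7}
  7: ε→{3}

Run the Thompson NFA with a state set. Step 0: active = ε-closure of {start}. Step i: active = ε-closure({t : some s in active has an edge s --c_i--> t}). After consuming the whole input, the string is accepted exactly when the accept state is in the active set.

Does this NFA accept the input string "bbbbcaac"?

initial (ε-close {0}): {0,1,2,4,6}
'b' @ 1: {1,2,3,4,5,6,7}  [accepting]
'b' @ 2: {1,2,3,4,5,6,7}  [accepting]
'b' @ 3: {1,2,3,4,5,6,7}  [accepting]
'b' @ 4: {1,2,3,4,5,6,7}  [accepting]
'c' @ 5: {}  — dead — no transitions
rest 'aac' ignored (set empty)
end set {} — state 1 not in

Answer: REJECT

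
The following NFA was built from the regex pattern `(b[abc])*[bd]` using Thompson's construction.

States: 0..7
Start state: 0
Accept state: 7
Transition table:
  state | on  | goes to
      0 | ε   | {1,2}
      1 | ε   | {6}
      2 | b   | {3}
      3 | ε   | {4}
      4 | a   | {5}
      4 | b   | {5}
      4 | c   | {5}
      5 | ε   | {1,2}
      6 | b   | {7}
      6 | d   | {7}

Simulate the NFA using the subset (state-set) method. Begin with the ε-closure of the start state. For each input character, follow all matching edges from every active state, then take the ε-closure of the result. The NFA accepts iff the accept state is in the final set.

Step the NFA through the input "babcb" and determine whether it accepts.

Answer: ACCEPT

Trace:
initial (ε-close {0}): {0,1,2,6}
'b' @ 1: {3,4,7}  [accepting]
'a' @ 2: {1,2,5,6}
'b' @ 3: {3,4,7}  [accepting]
'c' @ 4: {1,2,5,6}
'b' @ 5: {3,4,7}  [accepting]
after full input: {3,4,7}  (accept=7 in)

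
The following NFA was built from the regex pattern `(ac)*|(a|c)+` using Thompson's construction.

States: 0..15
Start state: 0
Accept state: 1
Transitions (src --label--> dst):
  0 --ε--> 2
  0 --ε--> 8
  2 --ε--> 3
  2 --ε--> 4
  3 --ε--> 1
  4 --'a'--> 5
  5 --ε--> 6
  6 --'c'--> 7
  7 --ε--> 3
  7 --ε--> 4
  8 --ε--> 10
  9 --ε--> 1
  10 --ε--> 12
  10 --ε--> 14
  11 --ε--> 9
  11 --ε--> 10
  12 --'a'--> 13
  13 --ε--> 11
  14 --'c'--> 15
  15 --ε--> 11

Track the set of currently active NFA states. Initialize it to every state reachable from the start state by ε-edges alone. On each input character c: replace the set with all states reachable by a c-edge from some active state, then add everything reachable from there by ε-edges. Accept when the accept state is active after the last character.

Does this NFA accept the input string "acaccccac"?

Answer: ACCEPT

Trace:
S₀ = ε-closure({0}) = {0,1,2,3,4,8,10,12,14}
'a' @ 1: {1,5,6,9,10,11,12,13,14}  ✓accept
'c' @ 2: {1,3,4,7,9,10,11,12,14,15}  ✓accept
'a' @ 3: {1,5,6,9,10,11,12,13,14}  ✓accept
'c' @ 4: {1,3,4,7,9,10,11,12,14,15}  ✓accept
'c' @ 5: {1,9,10,11,12,14,15}  ✓accept
'c' @ 6: {1,9,10,11,12,14,15}  ✓accept
'c' @ 7: {1,9,10,11,12,14,15}  ✓accept
'a' @ 8: {1,9,10,11,12,13,14}  ✓accept
'c' @ 9: {1,9,10,11,12,14,15}  ✓accept
after full input: {1,9,10,11,12,14,15}  (accept=1 in)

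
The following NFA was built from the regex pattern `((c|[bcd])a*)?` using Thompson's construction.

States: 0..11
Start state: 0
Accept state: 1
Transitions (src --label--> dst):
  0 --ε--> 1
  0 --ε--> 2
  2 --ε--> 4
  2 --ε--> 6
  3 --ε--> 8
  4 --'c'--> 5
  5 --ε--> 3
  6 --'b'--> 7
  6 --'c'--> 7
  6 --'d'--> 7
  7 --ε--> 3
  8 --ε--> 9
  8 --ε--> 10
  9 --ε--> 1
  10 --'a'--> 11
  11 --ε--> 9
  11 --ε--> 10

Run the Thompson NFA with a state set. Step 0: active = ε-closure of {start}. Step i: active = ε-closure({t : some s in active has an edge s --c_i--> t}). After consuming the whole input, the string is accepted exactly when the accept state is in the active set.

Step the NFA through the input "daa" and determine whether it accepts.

initial (ε-close {0}): {0,1,2,4,6}
'd' @ 1: {1,3,7,8,9,10}  [accepting]
'a' @ 2: {1,9,10,11}  [accepting]
'a' @ 3: {1,9,10,11}  [accepting]
end set {1,9,10,11} — state 1 in

Answer: ACCEPT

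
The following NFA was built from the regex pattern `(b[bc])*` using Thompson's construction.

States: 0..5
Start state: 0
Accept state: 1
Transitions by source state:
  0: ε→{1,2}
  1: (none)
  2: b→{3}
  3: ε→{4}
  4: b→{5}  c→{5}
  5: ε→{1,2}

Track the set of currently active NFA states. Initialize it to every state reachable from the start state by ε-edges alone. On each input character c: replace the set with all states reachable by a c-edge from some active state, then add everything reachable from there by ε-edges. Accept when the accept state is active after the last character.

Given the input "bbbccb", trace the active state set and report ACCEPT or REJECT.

initial (ε-close {0}): {0,1,2}
'b' @ 1: {3,4}
'b' @ 2: {1,2,5}  [accepting]
'b' @ 3: {3,4}
'c' @ 4: {1,2,5}  [accepting]
'c' @ 5: {}  — no active states
rest 'b' ignored (set empty)
after full input: {}  (accept=1 not in)

Answer: REJECT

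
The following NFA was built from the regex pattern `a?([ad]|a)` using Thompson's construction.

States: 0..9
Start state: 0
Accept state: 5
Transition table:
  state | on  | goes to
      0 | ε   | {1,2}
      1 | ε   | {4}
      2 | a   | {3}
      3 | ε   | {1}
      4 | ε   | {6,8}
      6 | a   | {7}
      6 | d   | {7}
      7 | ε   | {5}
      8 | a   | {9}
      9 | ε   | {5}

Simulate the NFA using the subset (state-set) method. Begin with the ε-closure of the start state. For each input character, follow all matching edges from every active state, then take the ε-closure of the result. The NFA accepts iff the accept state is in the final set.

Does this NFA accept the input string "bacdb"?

Answer: REJECT

Steps:
initial (ε-close {0}): {0,1,2,4,6,8}
'b' @ 1: {}  — state set empty
rest 'acdb' ignored (set empty)
final: {}; accept 5 not in set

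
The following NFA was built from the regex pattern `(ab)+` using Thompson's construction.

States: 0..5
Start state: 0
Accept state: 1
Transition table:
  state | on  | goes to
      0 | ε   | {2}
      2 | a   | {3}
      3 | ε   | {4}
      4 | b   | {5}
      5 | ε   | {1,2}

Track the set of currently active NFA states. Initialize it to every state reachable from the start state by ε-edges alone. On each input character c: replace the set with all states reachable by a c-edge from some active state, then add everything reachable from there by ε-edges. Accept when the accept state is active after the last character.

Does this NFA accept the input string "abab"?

Answer: ACCEPT

Derivation:
S₀ = ε-closure({0}) = {0,2}
'a' @ 1: {3,4}
'b' @ 2: {1,2,5}  (accept∈set)
'a' @ 3: {3,4}
'b' @ 4: {1,2,5}  (accept∈set)
after full input: {1,2,5}  (accept=1 in)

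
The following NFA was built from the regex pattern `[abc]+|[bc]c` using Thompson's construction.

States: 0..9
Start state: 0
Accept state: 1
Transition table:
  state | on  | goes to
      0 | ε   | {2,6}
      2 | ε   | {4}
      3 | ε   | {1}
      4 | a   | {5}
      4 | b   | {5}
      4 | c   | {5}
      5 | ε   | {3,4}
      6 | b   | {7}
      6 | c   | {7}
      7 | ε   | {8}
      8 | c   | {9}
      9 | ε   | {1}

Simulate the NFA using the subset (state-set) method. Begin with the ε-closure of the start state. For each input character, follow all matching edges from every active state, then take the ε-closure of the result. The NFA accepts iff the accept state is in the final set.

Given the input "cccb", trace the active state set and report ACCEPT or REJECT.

Answer: ACCEPT

Steps:
S₀ = ε-closure({0}) = {0,2,4,6}
'c' @ 1: {1,3,4,5,7,8}  (accept∈set)
'c' @ 2: {1,3,4,5,9}  (accept∈set)
'c' @ 3: {1,3,4,5}  (accept∈set)
'b' @ 4: {1,3,4,5}  (accept∈set)
after full input: {1,3,4,5}  (accept=1 in)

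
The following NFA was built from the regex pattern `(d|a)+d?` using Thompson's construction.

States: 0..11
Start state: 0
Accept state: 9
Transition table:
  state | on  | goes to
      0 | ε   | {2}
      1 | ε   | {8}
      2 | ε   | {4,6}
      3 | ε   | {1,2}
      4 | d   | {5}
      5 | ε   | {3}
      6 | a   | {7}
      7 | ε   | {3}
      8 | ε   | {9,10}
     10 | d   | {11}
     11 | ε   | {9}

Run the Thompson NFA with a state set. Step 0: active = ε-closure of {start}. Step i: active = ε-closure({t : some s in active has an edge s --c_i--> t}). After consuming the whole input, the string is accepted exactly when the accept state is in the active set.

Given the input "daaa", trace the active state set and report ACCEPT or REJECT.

S₀ = ε-closure({0}) = {0,2,4,6}
'd' @ 1: {1,2,3,4,5,6,8,9,10}  (accept∈set)
'a' @ 2: {1,2,3,4,6,7,8,9,10}  (accept∈set)
'a' @ 3: {1,2,3,4,6,7,8,9,10}  (accept∈set)
'a' @ 4: {1,2,3,4,6,7,8,9,10}  (accept∈set)
after full input: {1,2,3,4,6,7,8,9,10}  (accept=9 in)

Answer: ACCEPT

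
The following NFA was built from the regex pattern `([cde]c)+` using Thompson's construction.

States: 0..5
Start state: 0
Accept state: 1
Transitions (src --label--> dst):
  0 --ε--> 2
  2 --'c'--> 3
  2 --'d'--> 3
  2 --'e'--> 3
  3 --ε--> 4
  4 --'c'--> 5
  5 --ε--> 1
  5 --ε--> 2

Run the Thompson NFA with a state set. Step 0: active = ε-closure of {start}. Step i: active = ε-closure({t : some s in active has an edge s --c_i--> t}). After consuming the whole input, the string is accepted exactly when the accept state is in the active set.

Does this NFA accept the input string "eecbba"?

start: ε-closure({0}) = {0,2}
'e' @ 1: {3,4}
'e' @ 2: {}  — no active states
rest 'cbba' ignored (set empty)
final: {}; accept 1 not in set

Answer: REJECT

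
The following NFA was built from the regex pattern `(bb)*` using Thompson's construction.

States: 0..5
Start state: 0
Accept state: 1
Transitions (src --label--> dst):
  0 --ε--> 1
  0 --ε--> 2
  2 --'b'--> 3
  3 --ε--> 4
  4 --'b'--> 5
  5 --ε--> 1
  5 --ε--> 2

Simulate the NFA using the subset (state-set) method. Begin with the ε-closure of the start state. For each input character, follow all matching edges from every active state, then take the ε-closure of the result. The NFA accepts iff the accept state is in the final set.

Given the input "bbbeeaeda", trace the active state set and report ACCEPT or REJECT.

Answer: REJECT

Trace:
start: ε-closure({0}) = {0,1,2}
'b' @ 1: {3,4}
'b' @ 2: {1,2,5}  [accepting]
'b' @ 3: {3,4}
'e' @ 4: {}  — dead — no transitions
rest 'eaeda' ignored (set empty)
final: {}; accept 1 not in set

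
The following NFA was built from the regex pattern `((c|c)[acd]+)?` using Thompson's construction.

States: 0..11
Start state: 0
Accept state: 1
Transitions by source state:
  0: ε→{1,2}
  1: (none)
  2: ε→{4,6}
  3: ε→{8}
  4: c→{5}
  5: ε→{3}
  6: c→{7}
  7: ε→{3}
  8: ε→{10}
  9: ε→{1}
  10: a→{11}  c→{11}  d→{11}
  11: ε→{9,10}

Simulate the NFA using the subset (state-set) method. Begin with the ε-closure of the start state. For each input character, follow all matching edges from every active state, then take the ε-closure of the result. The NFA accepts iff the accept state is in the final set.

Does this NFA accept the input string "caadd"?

Answer: ACCEPT

Steps:
initial (ε-close {0}): {0,1,2,4,6}
'c' @ 1: {3,5,7,8,10}
'a' @ 2: {1,9,10,11}  [accepting]
'a' @ 3: {1,9,10,11}  [accepting]
'd' @ 4: {1,9,10,11}  [accepting]
'd' @ 5: {1,9,10,11}  [accepting]
after full input: {1,9,10,11}  (accept=1 in)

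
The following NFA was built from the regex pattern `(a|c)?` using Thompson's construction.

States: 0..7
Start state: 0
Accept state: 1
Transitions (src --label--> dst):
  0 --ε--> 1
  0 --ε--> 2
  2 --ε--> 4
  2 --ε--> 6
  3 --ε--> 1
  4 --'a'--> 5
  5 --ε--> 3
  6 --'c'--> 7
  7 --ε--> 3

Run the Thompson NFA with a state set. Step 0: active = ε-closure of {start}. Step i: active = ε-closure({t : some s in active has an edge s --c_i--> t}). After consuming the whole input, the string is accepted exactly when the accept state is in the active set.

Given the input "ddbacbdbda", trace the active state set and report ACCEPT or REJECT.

S₀ = ε-closure({0}) = {0,1,2,4,6}
'd' @ 1: {}  — state set empty
rest 'dbacbdbda' ignored (set empty)
final: {}; accept 1 not in set

Answer: REJECT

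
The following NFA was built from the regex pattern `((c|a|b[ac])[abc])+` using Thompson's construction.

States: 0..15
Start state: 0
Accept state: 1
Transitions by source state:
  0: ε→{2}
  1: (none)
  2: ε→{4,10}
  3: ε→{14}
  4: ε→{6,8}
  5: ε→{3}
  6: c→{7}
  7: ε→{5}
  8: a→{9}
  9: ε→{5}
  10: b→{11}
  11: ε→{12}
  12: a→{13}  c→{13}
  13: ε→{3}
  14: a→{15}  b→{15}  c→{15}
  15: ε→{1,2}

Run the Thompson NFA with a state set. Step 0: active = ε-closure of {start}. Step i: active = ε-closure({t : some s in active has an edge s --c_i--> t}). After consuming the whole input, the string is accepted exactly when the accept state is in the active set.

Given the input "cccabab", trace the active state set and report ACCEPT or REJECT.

Answer: ACCEPT

Trace:
start: ε-closure({0}) = {0,2,4,6,8,10}
'c' @ 1: {3,5,7,14}
'c' @ 2: {1,2,4,6,8,10,15}  (accept∈set)
'c' @ 3: {3,5,7,14}
'a' @ 4: {1,2,4,6,8,10,15}  (accept∈set)
'b' @ 5: {11,12}
'a' @ 6: {3,13,14}
'b' @ 7: {1,2,4,6,8,10,15}  (accept∈set)
end set {1,2,4,6,8,10,15} — state 1 in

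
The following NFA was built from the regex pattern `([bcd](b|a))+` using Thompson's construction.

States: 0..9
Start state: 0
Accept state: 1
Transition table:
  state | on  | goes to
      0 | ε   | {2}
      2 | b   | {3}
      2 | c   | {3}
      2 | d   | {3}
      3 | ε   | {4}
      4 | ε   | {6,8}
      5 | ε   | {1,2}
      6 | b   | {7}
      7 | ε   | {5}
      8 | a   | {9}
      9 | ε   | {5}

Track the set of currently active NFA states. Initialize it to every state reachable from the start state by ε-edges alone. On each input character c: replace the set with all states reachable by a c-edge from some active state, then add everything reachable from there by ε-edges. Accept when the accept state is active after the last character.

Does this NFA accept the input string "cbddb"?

initial (ε-close {0}): {0,2}
'c' @ 1: {3,4,6,8}
'b' @ 2: {1,2,5,7}  [accepting]
'd' @ 3: {3,4,6,8}
'd' @ 4: {}  — state set empty
rest 'b' ignored (set empty)
end set {} — state 1 not in

Answer: REJECT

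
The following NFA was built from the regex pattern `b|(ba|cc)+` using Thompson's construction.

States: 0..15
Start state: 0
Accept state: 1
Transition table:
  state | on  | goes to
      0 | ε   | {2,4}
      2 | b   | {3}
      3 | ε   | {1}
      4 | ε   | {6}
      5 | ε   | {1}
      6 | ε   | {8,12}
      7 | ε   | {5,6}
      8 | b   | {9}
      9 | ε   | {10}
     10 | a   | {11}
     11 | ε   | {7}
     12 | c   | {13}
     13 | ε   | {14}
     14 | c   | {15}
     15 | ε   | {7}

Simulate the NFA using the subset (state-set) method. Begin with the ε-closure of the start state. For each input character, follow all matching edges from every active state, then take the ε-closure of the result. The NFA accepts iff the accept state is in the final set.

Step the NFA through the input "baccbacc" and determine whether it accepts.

start: ε-closure({0}) = {0,2,4,6,8,12}
'b' @ 1: {1,3,9,10}  ✓accept
'a' @ 2: {1,5,6,7,8,11,12}  ✓accept
'c' @ 3: {13,14}
'c' @ 4: {1,5,6,7,8,12,15}  ✓accept
'b' @ 5: {9,10}
'a' @ 6: {1,5,6,7,8,11,12}  ✓accept
'c' @ 7: {13,14}
'c' @ 8: {1,5,6,7,8,12,15}  ✓accept
end set {1,5,6,7,8,12,15} — state 1 in

Answer: ACCEPT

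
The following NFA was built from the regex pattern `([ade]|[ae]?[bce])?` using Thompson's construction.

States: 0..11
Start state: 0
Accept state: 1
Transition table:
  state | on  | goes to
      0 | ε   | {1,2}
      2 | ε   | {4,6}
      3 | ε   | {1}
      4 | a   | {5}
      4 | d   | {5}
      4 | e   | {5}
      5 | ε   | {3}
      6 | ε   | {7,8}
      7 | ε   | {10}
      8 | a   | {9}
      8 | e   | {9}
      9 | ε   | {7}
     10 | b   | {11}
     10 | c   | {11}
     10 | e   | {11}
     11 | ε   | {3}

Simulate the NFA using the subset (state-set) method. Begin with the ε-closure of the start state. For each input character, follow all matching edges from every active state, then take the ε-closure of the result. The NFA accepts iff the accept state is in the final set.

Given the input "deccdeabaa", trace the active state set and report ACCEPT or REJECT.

start: ε-closure({0}) = {0,1,2,4,6,7,8,10}
'd' @ 1: {1,3,5}  (accept∈set)
'e' @ 2: {}  — dead — no transitions
rest 'ccdeabaa' ignored (set empty)
after full input: {}  (accept=1 not in)

Answer: REJECT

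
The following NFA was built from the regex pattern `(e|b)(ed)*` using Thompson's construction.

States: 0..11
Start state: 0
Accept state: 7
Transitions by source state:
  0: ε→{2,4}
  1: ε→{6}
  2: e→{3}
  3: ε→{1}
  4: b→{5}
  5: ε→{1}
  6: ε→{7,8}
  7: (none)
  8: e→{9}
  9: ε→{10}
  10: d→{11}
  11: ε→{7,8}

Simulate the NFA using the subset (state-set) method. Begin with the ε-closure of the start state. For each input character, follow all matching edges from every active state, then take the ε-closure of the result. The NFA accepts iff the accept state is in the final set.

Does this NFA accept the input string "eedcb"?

initial (ε-close {0}): {0,2,4}
'e' @ 1: {1,3,6,7,8}  [accepting]
'e' @ 2: {9,10}
'd' @ 3: {7,8,11}  [accepting]
'c' @ 4: {}  — no active states
rest 'b' ignored (set empty)
end set {} — state 7 not in

Answer: REJECT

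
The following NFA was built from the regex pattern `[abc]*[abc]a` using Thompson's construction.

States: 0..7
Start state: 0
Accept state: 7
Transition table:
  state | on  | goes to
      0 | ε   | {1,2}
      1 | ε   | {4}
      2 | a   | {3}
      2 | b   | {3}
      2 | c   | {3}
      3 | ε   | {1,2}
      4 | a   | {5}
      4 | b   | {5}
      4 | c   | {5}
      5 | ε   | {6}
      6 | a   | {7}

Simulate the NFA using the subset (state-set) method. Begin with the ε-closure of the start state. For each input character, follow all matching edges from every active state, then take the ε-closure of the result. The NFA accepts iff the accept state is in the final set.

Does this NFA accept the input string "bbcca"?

S₀ = ε-closure({0}) = {0,1,2,4}
'b' @ 1: {1,2,3,4,5,6}
'b' @ 2: {1,2,3,4,5,6}
'c' @ 3: {1,2,3,4,5,6}
'c' @ 4: {1,2,3,4,5,6}
'a' @ 5: {1,2,3,4,5,6,7}  [accepting]
end set {1,2,3,4,5,6,7} — state 7 in

Answer: ACCEPT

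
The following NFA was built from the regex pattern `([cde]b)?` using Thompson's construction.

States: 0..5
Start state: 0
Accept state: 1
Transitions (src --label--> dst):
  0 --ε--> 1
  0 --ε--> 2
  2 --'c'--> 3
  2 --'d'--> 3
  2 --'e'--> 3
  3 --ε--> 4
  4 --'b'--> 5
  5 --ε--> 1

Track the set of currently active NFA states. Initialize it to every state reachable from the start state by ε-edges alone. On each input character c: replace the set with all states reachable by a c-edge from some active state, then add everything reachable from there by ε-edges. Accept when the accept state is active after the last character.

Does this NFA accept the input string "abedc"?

S₀ = ε-closure({0}) = {0,1,2}
'a' @ 1: {}  — dead — no transitions
rest 'bedc' ignored (set empty)
after full input: {}  (accept=1 not in)

Answer: REJECT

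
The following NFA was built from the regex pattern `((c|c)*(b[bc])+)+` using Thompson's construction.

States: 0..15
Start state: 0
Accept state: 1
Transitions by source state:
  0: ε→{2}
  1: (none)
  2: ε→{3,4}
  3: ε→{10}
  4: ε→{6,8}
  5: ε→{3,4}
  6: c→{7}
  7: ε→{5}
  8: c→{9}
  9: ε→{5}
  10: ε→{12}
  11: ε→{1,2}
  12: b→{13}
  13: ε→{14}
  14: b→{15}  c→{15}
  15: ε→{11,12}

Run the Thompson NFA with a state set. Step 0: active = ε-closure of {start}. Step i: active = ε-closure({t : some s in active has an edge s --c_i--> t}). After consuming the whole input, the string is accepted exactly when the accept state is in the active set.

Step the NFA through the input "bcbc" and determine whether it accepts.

Answer: ACCEPT

Trace:
start: ε-closure({0}) = {0,2,3,4,6,8,10,12}
'b' @ 1: {13,14}
'c' @ 2: {1,2,3,4,6,8,10,11,12,15}  ✓accept
'b' @ 3: {13,14}
'c' @ 4: {1,2,3,4,6,8,10,11,12,15}  ✓accept
after full input: {1,2,3,4,6,8,10,11,12,15}  (accept=1 in)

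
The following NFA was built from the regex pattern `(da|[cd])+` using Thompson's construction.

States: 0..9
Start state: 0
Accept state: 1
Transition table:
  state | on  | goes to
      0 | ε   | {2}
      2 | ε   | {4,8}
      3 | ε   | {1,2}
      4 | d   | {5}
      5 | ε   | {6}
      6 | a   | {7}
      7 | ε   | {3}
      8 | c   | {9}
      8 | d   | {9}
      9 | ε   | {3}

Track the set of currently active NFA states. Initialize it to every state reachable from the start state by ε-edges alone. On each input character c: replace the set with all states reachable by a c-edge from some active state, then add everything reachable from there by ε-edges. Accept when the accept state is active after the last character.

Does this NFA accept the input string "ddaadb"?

start: ε-closure({0}) = {0,2,4,8}
'd' @ 1: {1,2,3,4,5,6,8,9}  ✓accept
'd' @ 2: {1,2,3,4,5,6,8,9}  ✓accept
'a' @ 3: {1,2,3,4,7,8}  ✓accept
'a' @ 4: {}  — no active states
rest 'db' ignored (set empty)
after full input: {}  (accept=1 not in)

Answer: REJECT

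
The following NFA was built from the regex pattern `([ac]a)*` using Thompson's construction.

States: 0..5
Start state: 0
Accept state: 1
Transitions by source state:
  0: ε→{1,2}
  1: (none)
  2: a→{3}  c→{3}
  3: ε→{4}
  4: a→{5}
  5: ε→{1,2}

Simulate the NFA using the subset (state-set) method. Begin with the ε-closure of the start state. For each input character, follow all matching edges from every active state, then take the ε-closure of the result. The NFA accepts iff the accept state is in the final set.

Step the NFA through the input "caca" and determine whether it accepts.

initial (ε-close {0}): {0,1,2}
'c' @ 1: {3,4}
'a' @ 2: {1,2,5}  [accepting]
'c' @ 3: {3,4}
'a' @ 4: {1,2,5}  [accepting]
final: {1,2,5}; accept 1 in set

Answer: ACCEPT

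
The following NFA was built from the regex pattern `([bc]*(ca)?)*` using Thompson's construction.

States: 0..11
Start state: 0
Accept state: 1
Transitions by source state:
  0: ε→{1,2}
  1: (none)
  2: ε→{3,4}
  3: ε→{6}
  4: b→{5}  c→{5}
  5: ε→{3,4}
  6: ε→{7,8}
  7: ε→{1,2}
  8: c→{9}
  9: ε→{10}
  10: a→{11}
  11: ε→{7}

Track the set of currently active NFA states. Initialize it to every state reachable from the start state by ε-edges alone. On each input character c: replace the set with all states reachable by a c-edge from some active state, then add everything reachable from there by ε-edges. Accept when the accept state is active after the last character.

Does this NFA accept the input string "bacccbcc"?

initial (ε-close {0}): {0,1,2,3,4,6,7,8}
'b' @ 1: {1,2,3,4,5,6,7,8}  [accepting]
'a' @ 2: {}  — dead — no transitions
rest 'cccbcc' ignored (set empty)
after full input: {}  (accept=1 not in)

Answer: REJECT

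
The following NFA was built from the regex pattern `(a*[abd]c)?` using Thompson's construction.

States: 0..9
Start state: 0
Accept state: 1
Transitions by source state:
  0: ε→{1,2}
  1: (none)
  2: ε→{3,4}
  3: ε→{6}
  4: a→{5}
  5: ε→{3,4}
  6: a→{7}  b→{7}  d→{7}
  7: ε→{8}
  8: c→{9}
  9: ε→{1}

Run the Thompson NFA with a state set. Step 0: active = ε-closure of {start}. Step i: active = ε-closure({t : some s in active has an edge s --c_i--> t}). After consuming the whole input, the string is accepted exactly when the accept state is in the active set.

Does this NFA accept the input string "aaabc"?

Answer: ACCEPT

Derivation:
initial (ε-close {0}): {0,1,2,3,4,6}
'a' @ 1: {3,4,5,6,7,8}
'a' @ 2: {3,4,5,6,7,8}
'a' @ 3: {3,4,5,6,7,8}
'b' @ 4: {7,8}
'c' @ 5: {1,9}  ✓accept
end set {1,9} — state 1 in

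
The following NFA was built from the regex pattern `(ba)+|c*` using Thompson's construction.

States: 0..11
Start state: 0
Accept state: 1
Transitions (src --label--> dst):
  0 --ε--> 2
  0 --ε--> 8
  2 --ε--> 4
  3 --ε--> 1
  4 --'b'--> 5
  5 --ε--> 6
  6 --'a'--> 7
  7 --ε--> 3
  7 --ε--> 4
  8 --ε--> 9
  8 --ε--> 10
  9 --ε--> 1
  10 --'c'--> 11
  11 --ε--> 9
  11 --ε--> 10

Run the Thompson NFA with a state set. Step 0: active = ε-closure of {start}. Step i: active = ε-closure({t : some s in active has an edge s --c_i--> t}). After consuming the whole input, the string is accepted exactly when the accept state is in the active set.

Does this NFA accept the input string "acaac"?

initial (ε-close {0}): {0,1,2,4,8,9,10}
'a' @ 1: {}  — dead — no transitions
rest 'caac' ignored (set empty)
end set {} — state 1 not in

Answer: REJECT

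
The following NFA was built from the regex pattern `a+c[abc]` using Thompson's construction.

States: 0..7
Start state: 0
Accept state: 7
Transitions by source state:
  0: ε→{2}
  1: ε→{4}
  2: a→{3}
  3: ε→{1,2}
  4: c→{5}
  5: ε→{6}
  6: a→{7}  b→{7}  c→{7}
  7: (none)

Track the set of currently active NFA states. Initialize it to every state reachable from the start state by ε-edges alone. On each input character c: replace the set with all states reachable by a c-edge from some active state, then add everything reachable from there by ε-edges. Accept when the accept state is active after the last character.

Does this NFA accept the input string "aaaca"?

Answer: ACCEPT

Trace:
S₀ = ε-closure({0}) = {0,2}
'a' @ 1: {1,2,3,4}
'a' @ 2: {1,2,3,4}
'a' @ 3: {1,2,3,4}
'c' @ 4: {5,6}
'a' @ 5: {7}  [accepting]
final: {7}; accept 7 in set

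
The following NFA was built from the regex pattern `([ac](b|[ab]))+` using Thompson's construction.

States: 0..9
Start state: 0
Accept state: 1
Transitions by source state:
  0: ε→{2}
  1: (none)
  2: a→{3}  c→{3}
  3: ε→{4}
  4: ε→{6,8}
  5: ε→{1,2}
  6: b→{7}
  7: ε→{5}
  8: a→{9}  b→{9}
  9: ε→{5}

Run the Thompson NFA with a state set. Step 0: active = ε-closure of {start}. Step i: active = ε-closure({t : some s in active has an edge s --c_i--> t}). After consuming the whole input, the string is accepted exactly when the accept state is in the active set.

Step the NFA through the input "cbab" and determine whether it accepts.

Answer: ACCEPT

Steps:
start: ε-closure({0}) = {0,2}
'c' @ 1: {3,4,6,8}
'b' @ 2: {1,2,5,7,9}  ✓accept
'a' @ 3: {3,4,6,8}
'b' @ 4: {1,2,5,7,9}  ✓accept
after full input: {1,2,5,7,9}  (accept=1 in)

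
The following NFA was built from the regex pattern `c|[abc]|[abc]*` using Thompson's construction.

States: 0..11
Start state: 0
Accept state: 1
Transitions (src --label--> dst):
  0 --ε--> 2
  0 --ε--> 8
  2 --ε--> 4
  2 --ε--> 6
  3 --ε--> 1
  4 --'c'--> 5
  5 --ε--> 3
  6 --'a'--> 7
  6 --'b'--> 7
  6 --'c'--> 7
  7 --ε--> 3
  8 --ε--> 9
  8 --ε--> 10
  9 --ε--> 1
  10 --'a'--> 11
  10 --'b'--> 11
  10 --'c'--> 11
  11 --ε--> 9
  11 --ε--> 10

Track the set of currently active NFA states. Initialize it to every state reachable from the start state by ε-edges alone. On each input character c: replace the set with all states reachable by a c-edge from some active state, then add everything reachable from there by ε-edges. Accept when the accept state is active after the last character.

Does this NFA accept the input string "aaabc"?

Answer: ACCEPT

Steps:
start: ε-closure({0}) = {0,1,2,4,6,8,9,10}
'a' @ 1: {1,3,7,9,10,11}  (accept∈set)
'a' @ 2: {1,9,10,11}  (accept∈set)
'a' @ 3: {1,9,10,11}  (accept∈set)
'b' @ 4: {1,9,10,11}  (accept∈set)
'c' @ 5: {1,9,10,11}  (accept∈set)
final: {1,9,10,11}; accept 1 in set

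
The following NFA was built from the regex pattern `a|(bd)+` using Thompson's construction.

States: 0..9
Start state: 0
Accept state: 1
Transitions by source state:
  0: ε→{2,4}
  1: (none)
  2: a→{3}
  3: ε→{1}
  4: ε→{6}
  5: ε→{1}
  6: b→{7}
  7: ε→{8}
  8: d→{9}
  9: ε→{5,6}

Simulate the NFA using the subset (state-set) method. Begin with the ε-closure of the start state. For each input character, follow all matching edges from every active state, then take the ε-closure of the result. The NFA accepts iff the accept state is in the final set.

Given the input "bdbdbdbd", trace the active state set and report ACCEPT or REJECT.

S₀ = ε-closure({0}) = {0,2,4,6}
'b' @ 1: {7,8}
'd' @ 2: {1,5,6,9}  (accept∈set)
'b' @ 3: {7,8}
'd' @ 4: {1,5,6,9}  (accept∈set)
'b' @ 5: {7,8}
'd' @ 6: {1,5,6,9}  (accept∈set)
'b' @ 7: {7,8}
'd' @ 8: {1,5,6,9}  (accept∈set)
end set {1,5,6,9} — state 1 in

Answer: ACCEPT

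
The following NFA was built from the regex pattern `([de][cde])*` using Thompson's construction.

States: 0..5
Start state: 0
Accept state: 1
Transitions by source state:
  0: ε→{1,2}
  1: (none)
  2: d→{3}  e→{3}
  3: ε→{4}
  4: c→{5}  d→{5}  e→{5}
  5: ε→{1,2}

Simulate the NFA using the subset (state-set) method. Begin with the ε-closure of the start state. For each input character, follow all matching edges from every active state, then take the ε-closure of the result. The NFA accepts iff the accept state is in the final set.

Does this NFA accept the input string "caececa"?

Answer: REJECT

Derivation:
S₀ = ε-closure({0}) = {0,1,2}
'c' @ 1: {}  — no active states
rest 'aececa' ignored (set empty)
final: {}; accept 1 not in set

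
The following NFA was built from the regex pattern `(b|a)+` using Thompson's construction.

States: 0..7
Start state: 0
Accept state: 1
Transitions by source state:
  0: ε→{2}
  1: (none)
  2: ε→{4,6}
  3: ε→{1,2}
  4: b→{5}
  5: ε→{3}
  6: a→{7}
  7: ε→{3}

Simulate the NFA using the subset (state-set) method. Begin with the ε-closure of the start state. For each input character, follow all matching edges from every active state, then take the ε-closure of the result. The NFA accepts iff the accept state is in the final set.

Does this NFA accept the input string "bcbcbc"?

Answer: REJECT

Trace:
S₀ = ε-closure({0}) = {0,2,4,6}
'b' @ 1: {1,2,3,4,5,6}  [accepting]
'c' @ 2: {}  — state set empty
rest 'bcbc' ignored (set empty)
after full input: {}  (accept=1 not in)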